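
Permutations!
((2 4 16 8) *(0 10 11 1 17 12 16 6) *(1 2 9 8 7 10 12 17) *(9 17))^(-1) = ((0 12 16 7 10 11 2 4 6)(8 17 9))^(-1) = (0 6 4 2 11 10 7 16 12)(8 9 17)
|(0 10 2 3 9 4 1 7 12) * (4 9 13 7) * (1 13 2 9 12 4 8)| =|(0 10 9 12)(1 8)(2 3)(4 13 7)| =12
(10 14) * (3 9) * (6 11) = (3 9)(6 11)(10 14) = [0, 1, 2, 9, 4, 5, 11, 7, 8, 3, 14, 6, 12, 13, 10]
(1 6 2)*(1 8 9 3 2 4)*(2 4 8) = (1 6 8 9 3 4) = [0, 6, 2, 4, 1, 5, 8, 7, 9, 3]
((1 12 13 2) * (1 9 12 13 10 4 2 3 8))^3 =(1 8 3 13)(2 10 9 4 12)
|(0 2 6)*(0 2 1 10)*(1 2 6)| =|(0 2 1 10)| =4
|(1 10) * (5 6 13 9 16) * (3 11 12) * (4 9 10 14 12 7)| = |(1 14 12 3 11 7 4 9 16 5 6 13 10)| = 13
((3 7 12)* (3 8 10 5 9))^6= ((3 7 12 8 10 5 9))^6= (3 9 5 10 8 12 7)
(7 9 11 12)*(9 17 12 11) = [0, 1, 2, 3, 4, 5, 6, 17, 8, 9, 10, 11, 7, 13, 14, 15, 16, 12] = (7 17 12)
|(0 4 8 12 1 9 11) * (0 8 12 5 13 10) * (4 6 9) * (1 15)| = 8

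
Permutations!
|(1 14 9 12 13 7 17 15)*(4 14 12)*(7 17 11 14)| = |(1 12 13 17 15)(4 7 11 14 9)| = 5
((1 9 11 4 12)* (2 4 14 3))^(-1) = (1 12 4 2 3 14 11 9)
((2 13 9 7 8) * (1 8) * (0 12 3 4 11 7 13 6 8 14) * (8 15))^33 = ((0 12 3 4 11 7 1 14)(2 6 15 8)(9 13))^33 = (0 12 3 4 11 7 1 14)(2 6 15 8)(9 13)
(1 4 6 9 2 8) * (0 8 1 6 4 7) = (0 8 6 9 2 1 7) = [8, 7, 1, 3, 4, 5, 9, 0, 6, 2]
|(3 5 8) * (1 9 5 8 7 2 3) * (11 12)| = |(1 9 5 7 2 3 8)(11 12)| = 14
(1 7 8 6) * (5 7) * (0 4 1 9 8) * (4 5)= [5, 4, 2, 3, 1, 7, 9, 0, 6, 8]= (0 5 7)(1 4)(6 9 8)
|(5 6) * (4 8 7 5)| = |(4 8 7 5 6)| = 5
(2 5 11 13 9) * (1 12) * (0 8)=(0 8)(1 12)(2 5 11 13 9)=[8, 12, 5, 3, 4, 11, 6, 7, 0, 2, 10, 13, 1, 9]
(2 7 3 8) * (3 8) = (2 7 8) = [0, 1, 7, 3, 4, 5, 6, 8, 2]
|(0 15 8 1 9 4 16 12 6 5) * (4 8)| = 21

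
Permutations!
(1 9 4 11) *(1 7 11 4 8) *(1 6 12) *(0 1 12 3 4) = (12)(0 1 9 8 6 3 4)(7 11) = [1, 9, 2, 4, 0, 5, 3, 11, 6, 8, 10, 7, 12]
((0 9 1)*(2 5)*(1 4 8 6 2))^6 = (0 5 6 4)(1 2 8 9)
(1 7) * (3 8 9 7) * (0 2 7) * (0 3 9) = (0 2 7 1 9 3 8) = [2, 9, 7, 8, 4, 5, 6, 1, 0, 3]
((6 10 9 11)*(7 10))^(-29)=(6 7 10 9 11)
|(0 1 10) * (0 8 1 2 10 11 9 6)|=|(0 2 10 8 1 11 9 6)|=8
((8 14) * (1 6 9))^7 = (1 6 9)(8 14) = ((1 6 9)(8 14))^7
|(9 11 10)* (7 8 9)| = 5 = |(7 8 9 11 10)|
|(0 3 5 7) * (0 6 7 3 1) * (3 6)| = |(0 1)(3 5 6 7)| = 4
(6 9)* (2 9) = (2 9 6) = [0, 1, 9, 3, 4, 5, 2, 7, 8, 6]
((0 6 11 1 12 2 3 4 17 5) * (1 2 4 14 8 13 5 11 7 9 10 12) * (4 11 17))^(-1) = (17)(0 5 13 8 14 3 2 11 12 10 9 7 6)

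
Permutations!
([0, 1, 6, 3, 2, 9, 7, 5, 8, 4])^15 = (2 5)(4 7)(6 9)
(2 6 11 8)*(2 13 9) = (2 6 11 8 13 9) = [0, 1, 6, 3, 4, 5, 11, 7, 13, 2, 10, 8, 12, 9]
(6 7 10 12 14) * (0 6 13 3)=(0 6 7 10 12 14 13 3)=[6, 1, 2, 0, 4, 5, 7, 10, 8, 9, 12, 11, 14, 3, 13]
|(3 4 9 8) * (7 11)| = |(3 4 9 8)(7 11)| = 4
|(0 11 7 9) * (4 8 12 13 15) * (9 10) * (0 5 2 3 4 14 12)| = |(0 11 7 10 9 5 2 3 4 8)(12 13 15 14)| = 20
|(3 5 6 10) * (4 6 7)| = 6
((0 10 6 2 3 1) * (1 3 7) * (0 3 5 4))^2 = ((0 10 6 2 7 1 3 5 4))^2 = (0 6 7 3 4 10 2 1 5)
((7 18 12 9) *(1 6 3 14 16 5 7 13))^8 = ((1 6 3 14 16 5 7 18 12 9 13))^8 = (1 12 5 3 13 18 16 6 9 7 14)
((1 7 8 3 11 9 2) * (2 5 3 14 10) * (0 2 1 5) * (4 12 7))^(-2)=((0 2 5 3 11 9)(1 4 12 7 8 14 10))^(-2)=(0 11 5)(1 14 7 4 10 8 12)(2 9 3)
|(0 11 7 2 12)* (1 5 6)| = |(0 11 7 2 12)(1 5 6)| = 15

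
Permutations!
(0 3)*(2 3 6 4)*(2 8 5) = [6, 1, 3, 0, 8, 2, 4, 7, 5] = (0 6 4 8 5 2 3)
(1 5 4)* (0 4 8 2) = [4, 5, 0, 3, 1, 8, 6, 7, 2] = (0 4 1 5 8 2)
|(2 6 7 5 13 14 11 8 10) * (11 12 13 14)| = 10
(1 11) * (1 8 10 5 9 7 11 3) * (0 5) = (0 5 9 7 11 8 10)(1 3) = [5, 3, 2, 1, 4, 9, 6, 11, 10, 7, 0, 8]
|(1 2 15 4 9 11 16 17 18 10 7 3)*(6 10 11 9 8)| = 36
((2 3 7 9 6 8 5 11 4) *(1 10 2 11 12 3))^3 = ((1 10 2)(3 7 9 6 8 5 12)(4 11))^3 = (3 6 12 9 5 7 8)(4 11)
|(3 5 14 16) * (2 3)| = 5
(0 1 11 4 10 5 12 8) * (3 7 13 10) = (0 1 11 4 3 7 13 10 5 12 8) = [1, 11, 2, 7, 3, 12, 6, 13, 0, 9, 5, 4, 8, 10]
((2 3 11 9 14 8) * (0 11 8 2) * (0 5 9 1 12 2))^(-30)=((0 11 1 12 2 3 8 5 9 14))^(-30)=(14)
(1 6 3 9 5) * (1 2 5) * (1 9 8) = [0, 6, 5, 8, 4, 2, 3, 7, 1, 9] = (9)(1 6 3 8)(2 5)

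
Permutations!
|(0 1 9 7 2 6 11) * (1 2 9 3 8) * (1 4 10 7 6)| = 11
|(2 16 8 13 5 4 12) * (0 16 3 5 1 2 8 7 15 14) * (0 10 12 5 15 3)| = 12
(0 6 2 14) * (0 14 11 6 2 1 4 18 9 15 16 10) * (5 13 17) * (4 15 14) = [2, 15, 11, 3, 18, 13, 1, 7, 8, 14, 0, 6, 12, 17, 4, 16, 10, 5, 9] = (0 2 11 6 1 15 16 10)(4 18 9 14)(5 13 17)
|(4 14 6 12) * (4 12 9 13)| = |(4 14 6 9 13)| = 5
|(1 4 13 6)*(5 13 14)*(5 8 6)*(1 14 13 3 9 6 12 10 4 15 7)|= 30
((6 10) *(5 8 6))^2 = ((5 8 6 10))^2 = (5 6)(8 10)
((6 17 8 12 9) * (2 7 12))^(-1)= (2 8 17 6 9 12 7)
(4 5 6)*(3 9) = (3 9)(4 5 6) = [0, 1, 2, 9, 5, 6, 4, 7, 8, 3]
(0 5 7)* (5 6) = [6, 1, 2, 3, 4, 7, 5, 0] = (0 6 5 7)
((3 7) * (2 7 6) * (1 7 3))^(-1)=(1 7)(2 6 3)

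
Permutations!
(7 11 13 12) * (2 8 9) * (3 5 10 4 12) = (2 8 9)(3 5 10 4 12 7 11 13) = [0, 1, 8, 5, 12, 10, 6, 11, 9, 2, 4, 13, 7, 3]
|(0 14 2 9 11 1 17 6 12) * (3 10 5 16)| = 36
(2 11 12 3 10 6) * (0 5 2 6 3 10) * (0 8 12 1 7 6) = [5, 7, 11, 8, 4, 2, 0, 6, 12, 9, 3, 1, 10] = (0 5 2 11 1 7 6)(3 8 12 10)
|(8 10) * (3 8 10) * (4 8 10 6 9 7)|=7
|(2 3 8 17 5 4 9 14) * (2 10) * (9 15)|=10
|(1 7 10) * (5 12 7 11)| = 6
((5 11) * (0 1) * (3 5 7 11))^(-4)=(11)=((0 1)(3 5)(7 11))^(-4)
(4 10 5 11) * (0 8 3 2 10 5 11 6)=(0 8 3 2 10 11 4 5 6)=[8, 1, 10, 2, 5, 6, 0, 7, 3, 9, 11, 4]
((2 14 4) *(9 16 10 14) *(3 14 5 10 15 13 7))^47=((2 9 16 15 13 7 3 14 4)(5 10))^47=(2 16 13 3 4 9 15 7 14)(5 10)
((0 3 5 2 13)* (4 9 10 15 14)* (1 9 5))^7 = (0 4 9 13 14 1 2 15 3 5 10)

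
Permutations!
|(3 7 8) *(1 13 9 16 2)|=|(1 13 9 16 2)(3 7 8)|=15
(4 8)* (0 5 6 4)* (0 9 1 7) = (0 5 6 4 8 9 1 7) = [5, 7, 2, 3, 8, 6, 4, 0, 9, 1]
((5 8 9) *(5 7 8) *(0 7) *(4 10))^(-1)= ((0 7 8 9)(4 10))^(-1)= (0 9 8 7)(4 10)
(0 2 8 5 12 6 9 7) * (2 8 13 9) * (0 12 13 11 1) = (0 8 5 13 9 7 12 6 2 11 1) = [8, 0, 11, 3, 4, 13, 2, 12, 5, 7, 10, 1, 6, 9]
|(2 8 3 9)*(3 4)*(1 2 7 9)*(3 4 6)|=10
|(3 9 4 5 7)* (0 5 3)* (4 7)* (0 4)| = 4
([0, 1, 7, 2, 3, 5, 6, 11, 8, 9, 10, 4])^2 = (2 11 3 7 4)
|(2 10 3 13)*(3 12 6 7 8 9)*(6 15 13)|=|(2 10 12 15 13)(3 6 7 8 9)|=5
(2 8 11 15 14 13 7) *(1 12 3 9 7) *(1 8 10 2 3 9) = [0, 12, 10, 1, 4, 5, 6, 3, 11, 7, 2, 15, 9, 8, 13, 14] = (1 12 9 7 3)(2 10)(8 11 15 14 13)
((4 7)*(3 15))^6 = ((3 15)(4 7))^6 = (15)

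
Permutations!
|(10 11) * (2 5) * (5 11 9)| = 5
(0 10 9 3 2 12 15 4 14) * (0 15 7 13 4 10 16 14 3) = [16, 1, 12, 2, 3, 5, 6, 13, 8, 0, 9, 11, 7, 4, 15, 10, 14] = (0 16 14 15 10 9)(2 12 7 13 4 3)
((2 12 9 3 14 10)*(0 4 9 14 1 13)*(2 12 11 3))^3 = (14)(0 2 1 4 11 13 9 3)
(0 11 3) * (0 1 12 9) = (0 11 3 1 12 9) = [11, 12, 2, 1, 4, 5, 6, 7, 8, 0, 10, 3, 9]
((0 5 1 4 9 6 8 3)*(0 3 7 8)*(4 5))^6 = ((0 4 9 6)(1 5)(7 8))^6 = (0 9)(4 6)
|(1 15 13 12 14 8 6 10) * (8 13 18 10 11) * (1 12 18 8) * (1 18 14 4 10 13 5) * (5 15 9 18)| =30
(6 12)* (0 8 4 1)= (0 8 4 1)(6 12)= [8, 0, 2, 3, 1, 5, 12, 7, 4, 9, 10, 11, 6]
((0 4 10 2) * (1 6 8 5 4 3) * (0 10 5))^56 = (10)(0 3 1 6 8)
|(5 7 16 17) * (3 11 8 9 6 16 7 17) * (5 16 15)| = 9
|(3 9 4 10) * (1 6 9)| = |(1 6 9 4 10 3)| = 6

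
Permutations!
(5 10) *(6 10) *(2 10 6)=(2 10 5)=[0, 1, 10, 3, 4, 2, 6, 7, 8, 9, 5]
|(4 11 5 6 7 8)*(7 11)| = |(4 7 8)(5 6 11)| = 3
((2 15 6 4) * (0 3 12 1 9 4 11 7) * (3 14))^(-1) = (0 7 11 6 15 2 4 9 1 12 3 14)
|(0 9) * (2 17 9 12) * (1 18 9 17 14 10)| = |(0 12 2 14 10 1 18 9)| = 8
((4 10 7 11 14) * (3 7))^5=(3 10 4 14 11 7)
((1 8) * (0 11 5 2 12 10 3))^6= ((0 11 5 2 12 10 3)(1 8))^6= (0 3 10 12 2 5 11)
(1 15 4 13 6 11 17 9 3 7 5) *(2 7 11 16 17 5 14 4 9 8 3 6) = (1 15 9 6 16 17 8 3 11 5)(2 7 14 4 13) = [0, 15, 7, 11, 13, 1, 16, 14, 3, 6, 10, 5, 12, 2, 4, 9, 17, 8]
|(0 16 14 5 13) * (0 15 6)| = |(0 16 14 5 13 15 6)| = 7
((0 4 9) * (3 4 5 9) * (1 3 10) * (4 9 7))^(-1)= (0 9 3 1 10 4 7 5)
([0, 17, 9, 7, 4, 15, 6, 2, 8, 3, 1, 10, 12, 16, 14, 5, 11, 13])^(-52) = [0, 13, 2, 3, 4, 5, 6, 7, 8, 9, 17, 1, 12, 11, 14, 15, 10, 16]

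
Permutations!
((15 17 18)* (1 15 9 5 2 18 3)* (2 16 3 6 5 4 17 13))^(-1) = (1 3 16 5 6 17 4 9 18 2 13 15)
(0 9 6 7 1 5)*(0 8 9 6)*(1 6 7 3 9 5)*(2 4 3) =[7, 1, 4, 9, 3, 8, 2, 6, 5, 0] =(0 7 6 2 4 3 9)(5 8)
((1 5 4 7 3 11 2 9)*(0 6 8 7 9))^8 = (0 6 8 7 3 11 2)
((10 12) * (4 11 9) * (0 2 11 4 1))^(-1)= ((0 2 11 9 1)(10 12))^(-1)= (0 1 9 11 2)(10 12)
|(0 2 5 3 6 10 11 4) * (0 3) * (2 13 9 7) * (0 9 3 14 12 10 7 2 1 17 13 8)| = |(0 8)(1 17 13 3 6 7)(2 5 9)(4 14 12 10 11)| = 30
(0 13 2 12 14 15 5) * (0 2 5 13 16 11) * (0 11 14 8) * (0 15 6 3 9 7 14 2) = [16, 1, 12, 9, 4, 0, 3, 14, 15, 7, 10, 11, 8, 5, 6, 13, 2] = (0 16 2 12 8 15 13 5)(3 9 7 14 6)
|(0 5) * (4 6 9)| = |(0 5)(4 6 9)| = 6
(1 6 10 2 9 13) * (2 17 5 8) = (1 6 10 17 5 8 2 9 13) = [0, 6, 9, 3, 4, 8, 10, 7, 2, 13, 17, 11, 12, 1, 14, 15, 16, 5]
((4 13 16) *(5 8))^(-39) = ((4 13 16)(5 8))^(-39) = (16)(5 8)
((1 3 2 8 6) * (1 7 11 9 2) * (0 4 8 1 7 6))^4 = (0 4 8)(1 9 7)(2 11 3)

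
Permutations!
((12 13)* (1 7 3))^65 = (1 3 7)(12 13)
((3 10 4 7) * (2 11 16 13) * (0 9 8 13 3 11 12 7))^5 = ((0 9 8 13 2 12 7 11 16 3 10 4))^5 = (0 12 10 13 16 9 7 4 2 3 8 11)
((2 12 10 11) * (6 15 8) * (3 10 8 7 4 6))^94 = (2 10 8)(3 12 11)(4 15)(6 7)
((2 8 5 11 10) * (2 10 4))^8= (2 11 8 4 5)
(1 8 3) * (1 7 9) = [0, 8, 2, 7, 4, 5, 6, 9, 3, 1] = (1 8 3 7 9)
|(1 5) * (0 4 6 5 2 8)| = |(0 4 6 5 1 2 8)| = 7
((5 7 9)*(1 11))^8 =((1 11)(5 7 9))^8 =(11)(5 9 7)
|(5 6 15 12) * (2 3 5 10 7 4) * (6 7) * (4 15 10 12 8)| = |(2 3 5 7 15 8 4)(6 10)| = 14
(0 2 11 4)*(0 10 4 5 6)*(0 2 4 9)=(0 4 10 9)(2 11 5 6)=[4, 1, 11, 3, 10, 6, 2, 7, 8, 0, 9, 5]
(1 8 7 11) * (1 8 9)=(1 9)(7 11 8)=[0, 9, 2, 3, 4, 5, 6, 11, 7, 1, 10, 8]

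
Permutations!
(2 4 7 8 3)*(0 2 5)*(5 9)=(0 2 4 7 8 3 9 5)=[2, 1, 4, 9, 7, 0, 6, 8, 3, 5]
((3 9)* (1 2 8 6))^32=((1 2 8 6)(3 9))^32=(9)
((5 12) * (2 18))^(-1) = (2 18)(5 12)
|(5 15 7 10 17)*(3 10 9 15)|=12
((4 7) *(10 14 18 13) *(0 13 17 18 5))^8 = (18)(0 14 13 5 10)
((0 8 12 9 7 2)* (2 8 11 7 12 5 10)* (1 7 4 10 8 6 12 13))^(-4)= ((0 11 4 10 2)(1 7 6 12 9 13)(5 8))^(-4)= (0 11 4 10 2)(1 6 9)(7 12 13)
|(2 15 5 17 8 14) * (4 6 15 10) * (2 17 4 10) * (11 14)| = 4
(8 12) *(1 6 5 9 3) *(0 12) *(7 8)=(0 12 7 8)(1 6 5 9 3)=[12, 6, 2, 1, 4, 9, 5, 8, 0, 3, 10, 11, 7]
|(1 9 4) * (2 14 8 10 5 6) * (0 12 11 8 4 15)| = |(0 12 11 8 10 5 6 2 14 4 1 9 15)| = 13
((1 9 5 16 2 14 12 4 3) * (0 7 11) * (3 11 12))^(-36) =((0 7 12 4 11)(1 9 5 16 2 14 3))^(-36) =(0 11 4 12 7)(1 3 14 2 16 5 9)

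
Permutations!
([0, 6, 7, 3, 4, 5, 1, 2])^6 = (7)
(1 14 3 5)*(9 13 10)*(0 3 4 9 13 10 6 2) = (0 3 5 1 14 4 9 10 13 6 2) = [3, 14, 0, 5, 9, 1, 2, 7, 8, 10, 13, 11, 12, 6, 4]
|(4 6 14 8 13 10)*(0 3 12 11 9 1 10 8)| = 10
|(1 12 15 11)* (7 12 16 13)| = |(1 16 13 7 12 15 11)| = 7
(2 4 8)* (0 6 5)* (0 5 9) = (0 6 9)(2 4 8) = [6, 1, 4, 3, 8, 5, 9, 7, 2, 0]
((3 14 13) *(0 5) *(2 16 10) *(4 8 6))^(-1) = (0 5)(2 10 16)(3 13 14)(4 6 8)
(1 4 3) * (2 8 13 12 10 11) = (1 4 3)(2 8 13 12 10 11) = [0, 4, 8, 1, 3, 5, 6, 7, 13, 9, 11, 2, 10, 12]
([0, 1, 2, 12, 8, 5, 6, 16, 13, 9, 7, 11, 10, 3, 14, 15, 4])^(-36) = [0, 1, 2, 16, 12, 5, 6, 13, 10, 9, 8, 11, 4, 7, 14, 15, 3]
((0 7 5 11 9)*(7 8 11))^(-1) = (0 9 11 8)(5 7)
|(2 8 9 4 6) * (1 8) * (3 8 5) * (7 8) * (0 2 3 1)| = 6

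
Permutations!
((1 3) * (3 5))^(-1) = (1 3 5)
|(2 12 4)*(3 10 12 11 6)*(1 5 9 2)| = 10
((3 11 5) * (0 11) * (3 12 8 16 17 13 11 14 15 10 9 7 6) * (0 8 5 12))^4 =((0 14 15 10 9 7 6 3 8 16 17 13 11 12 5))^4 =(0 9 8 11 14 7 16 12 15 6 17 5 10 3 13)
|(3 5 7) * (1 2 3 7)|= 4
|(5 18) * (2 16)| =|(2 16)(5 18)| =2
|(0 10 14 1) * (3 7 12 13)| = 4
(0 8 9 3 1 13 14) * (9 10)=(0 8 10 9 3 1 13 14)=[8, 13, 2, 1, 4, 5, 6, 7, 10, 3, 9, 11, 12, 14, 0]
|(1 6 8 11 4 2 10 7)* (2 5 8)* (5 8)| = 15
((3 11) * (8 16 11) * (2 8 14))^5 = (2 14 3 11 16 8)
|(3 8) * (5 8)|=3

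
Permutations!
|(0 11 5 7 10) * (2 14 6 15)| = 20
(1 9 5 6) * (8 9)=(1 8 9 5 6)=[0, 8, 2, 3, 4, 6, 1, 7, 9, 5]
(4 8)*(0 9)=(0 9)(4 8)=[9, 1, 2, 3, 8, 5, 6, 7, 4, 0]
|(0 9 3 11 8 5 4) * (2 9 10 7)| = |(0 10 7 2 9 3 11 8 5 4)| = 10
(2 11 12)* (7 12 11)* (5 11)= (2 7 12)(5 11)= [0, 1, 7, 3, 4, 11, 6, 12, 8, 9, 10, 5, 2]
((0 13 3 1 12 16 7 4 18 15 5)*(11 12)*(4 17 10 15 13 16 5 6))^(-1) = ((0 16 7 17 10 15 6 4 18 13 3 1 11 12 5))^(-1) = (0 5 12 11 1 3 13 18 4 6 15 10 17 7 16)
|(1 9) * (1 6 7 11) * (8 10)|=10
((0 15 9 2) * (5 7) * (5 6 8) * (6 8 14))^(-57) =((0 15 9 2)(5 7 8)(6 14))^(-57) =(0 2 9 15)(6 14)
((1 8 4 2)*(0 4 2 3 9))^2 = (0 3)(1 2 8)(4 9)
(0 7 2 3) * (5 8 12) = (0 7 2 3)(5 8 12) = [7, 1, 3, 0, 4, 8, 6, 2, 12, 9, 10, 11, 5]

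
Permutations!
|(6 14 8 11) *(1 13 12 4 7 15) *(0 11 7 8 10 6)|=42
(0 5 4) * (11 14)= (0 5 4)(11 14)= [5, 1, 2, 3, 0, 4, 6, 7, 8, 9, 10, 14, 12, 13, 11]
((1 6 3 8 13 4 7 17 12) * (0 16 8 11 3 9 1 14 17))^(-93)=((0 16 8 13 4 7)(1 6 9)(3 11)(12 14 17))^(-93)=(17)(0 13)(3 11)(4 16)(7 8)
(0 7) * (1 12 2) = (0 7)(1 12 2) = [7, 12, 1, 3, 4, 5, 6, 0, 8, 9, 10, 11, 2]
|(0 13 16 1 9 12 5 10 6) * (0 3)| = |(0 13 16 1 9 12 5 10 6 3)| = 10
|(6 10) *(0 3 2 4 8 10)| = 7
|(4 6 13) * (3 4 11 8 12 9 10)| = |(3 4 6 13 11 8 12 9 10)| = 9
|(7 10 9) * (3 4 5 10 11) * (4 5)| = 6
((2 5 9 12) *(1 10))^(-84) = (12)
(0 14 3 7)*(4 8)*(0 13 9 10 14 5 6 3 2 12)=(0 5 6 3 7 13 9 10 14 2 12)(4 8)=[5, 1, 12, 7, 8, 6, 3, 13, 4, 10, 14, 11, 0, 9, 2]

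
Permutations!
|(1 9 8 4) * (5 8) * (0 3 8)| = |(0 3 8 4 1 9 5)| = 7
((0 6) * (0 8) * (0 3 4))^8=(0 3 6 4 8)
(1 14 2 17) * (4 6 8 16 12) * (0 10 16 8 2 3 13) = (0 10 16 12 4 6 2 17 1 14 3 13) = [10, 14, 17, 13, 6, 5, 2, 7, 8, 9, 16, 11, 4, 0, 3, 15, 12, 1]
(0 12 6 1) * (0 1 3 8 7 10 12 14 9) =[14, 1, 2, 8, 4, 5, 3, 10, 7, 0, 12, 11, 6, 13, 9] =(0 14 9)(3 8 7 10 12 6)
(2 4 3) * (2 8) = (2 4 3 8) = [0, 1, 4, 8, 3, 5, 6, 7, 2]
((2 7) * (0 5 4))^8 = (7)(0 4 5)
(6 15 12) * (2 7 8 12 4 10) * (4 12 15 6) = (2 7 8 15 12 4 10) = [0, 1, 7, 3, 10, 5, 6, 8, 15, 9, 2, 11, 4, 13, 14, 12]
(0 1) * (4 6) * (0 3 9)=(0 1 3 9)(4 6)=[1, 3, 2, 9, 6, 5, 4, 7, 8, 0]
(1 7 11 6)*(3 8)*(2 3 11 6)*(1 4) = (1 7 6 4)(2 3 8 11) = [0, 7, 3, 8, 1, 5, 4, 6, 11, 9, 10, 2]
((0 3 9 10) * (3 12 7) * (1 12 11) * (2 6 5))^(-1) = (0 10 9 3 7 12 1 11)(2 5 6)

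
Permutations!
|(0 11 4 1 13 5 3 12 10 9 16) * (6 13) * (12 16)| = 9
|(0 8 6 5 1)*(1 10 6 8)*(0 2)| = |(0 1 2)(5 10 6)| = 3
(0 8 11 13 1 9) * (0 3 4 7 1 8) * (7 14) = (1 9 3 4 14 7)(8 11 13) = [0, 9, 2, 4, 14, 5, 6, 1, 11, 3, 10, 13, 12, 8, 7]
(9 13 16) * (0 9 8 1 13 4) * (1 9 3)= (0 3 1 13 16 8 9 4)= [3, 13, 2, 1, 0, 5, 6, 7, 9, 4, 10, 11, 12, 16, 14, 15, 8]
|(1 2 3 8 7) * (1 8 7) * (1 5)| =6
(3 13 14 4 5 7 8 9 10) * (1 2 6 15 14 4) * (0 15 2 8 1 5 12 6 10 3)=[15, 8, 10, 13, 12, 7, 2, 1, 9, 3, 0, 11, 6, 4, 5, 14]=(0 15 14 5 7 1 8 9 3 13 4 12 6 2 10)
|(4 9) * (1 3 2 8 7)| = 10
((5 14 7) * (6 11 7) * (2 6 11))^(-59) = (2 6)(5 14 11 7)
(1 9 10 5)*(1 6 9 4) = (1 4)(5 6 9 10) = [0, 4, 2, 3, 1, 6, 9, 7, 8, 10, 5]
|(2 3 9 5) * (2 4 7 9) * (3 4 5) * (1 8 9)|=|(1 8 9 3 2 4 7)|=7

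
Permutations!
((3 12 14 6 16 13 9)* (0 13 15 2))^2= (0 9 12 6 15)(2 13 3 14 16)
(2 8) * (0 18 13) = [18, 1, 8, 3, 4, 5, 6, 7, 2, 9, 10, 11, 12, 0, 14, 15, 16, 17, 13] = (0 18 13)(2 8)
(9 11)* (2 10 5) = (2 10 5)(9 11) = [0, 1, 10, 3, 4, 2, 6, 7, 8, 11, 5, 9]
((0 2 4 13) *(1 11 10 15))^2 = ((0 2 4 13)(1 11 10 15))^2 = (0 4)(1 10)(2 13)(11 15)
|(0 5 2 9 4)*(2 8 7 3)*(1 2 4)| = 6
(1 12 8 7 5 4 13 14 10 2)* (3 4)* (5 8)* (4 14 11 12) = [0, 4, 1, 14, 13, 3, 6, 8, 7, 9, 2, 12, 5, 11, 10] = (1 4 13 11 12 5 3 14 10 2)(7 8)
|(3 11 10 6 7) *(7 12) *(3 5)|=|(3 11 10 6 12 7 5)|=7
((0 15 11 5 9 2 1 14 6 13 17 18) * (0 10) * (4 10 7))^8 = (0 6 15 13 11 17 5 18 9 7 2 4 1 10 14)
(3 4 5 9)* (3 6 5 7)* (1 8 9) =(1 8 9 6 5)(3 4 7) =[0, 8, 2, 4, 7, 1, 5, 3, 9, 6]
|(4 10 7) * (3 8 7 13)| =6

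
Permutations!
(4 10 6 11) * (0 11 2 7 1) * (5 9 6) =[11, 0, 7, 3, 10, 9, 2, 1, 8, 6, 5, 4] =(0 11 4 10 5 9 6 2 7 1)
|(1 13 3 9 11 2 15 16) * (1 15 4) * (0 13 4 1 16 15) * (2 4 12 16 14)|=11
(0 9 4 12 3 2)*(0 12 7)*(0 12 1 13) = (0 9 4 7 12 3 2 1 13) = [9, 13, 1, 2, 7, 5, 6, 12, 8, 4, 10, 11, 3, 0]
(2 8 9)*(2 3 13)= (2 8 9 3 13)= [0, 1, 8, 13, 4, 5, 6, 7, 9, 3, 10, 11, 12, 2]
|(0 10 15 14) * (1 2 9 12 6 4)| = |(0 10 15 14)(1 2 9 12 6 4)| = 12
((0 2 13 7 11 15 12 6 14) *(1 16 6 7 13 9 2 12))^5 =((0 12 7 11 15 1 16 6 14)(2 9))^5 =(0 1 12 16 7 6 11 14 15)(2 9)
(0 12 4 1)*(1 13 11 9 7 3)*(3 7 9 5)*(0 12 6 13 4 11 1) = (0 6 13 1 12 11 5 3) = [6, 12, 2, 0, 4, 3, 13, 7, 8, 9, 10, 5, 11, 1]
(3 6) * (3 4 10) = (3 6 4 10) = [0, 1, 2, 6, 10, 5, 4, 7, 8, 9, 3]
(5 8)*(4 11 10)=(4 11 10)(5 8)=[0, 1, 2, 3, 11, 8, 6, 7, 5, 9, 4, 10]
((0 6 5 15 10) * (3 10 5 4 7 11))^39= ((0 6 4 7 11 3 10)(5 15))^39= (0 11 6 3 4 10 7)(5 15)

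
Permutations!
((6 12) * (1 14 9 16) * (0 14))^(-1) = (0 1 16 9 14)(6 12)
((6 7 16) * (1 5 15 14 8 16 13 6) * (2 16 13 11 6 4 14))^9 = ((1 5 15 2 16)(4 14 8 13)(6 7 11))^9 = (1 16 2 15 5)(4 14 8 13)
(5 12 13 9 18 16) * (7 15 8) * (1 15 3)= (1 15 8 7 3)(5 12 13 9 18 16)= [0, 15, 2, 1, 4, 12, 6, 3, 7, 18, 10, 11, 13, 9, 14, 8, 5, 17, 16]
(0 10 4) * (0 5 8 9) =[10, 1, 2, 3, 5, 8, 6, 7, 9, 0, 4] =(0 10 4 5 8 9)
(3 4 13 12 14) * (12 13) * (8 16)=(3 4 12 14)(8 16)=[0, 1, 2, 4, 12, 5, 6, 7, 16, 9, 10, 11, 14, 13, 3, 15, 8]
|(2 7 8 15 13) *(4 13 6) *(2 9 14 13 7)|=15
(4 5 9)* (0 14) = [14, 1, 2, 3, 5, 9, 6, 7, 8, 4, 10, 11, 12, 13, 0] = (0 14)(4 5 9)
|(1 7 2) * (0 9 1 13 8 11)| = |(0 9 1 7 2 13 8 11)| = 8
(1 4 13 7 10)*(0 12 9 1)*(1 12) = (0 1 4 13 7 10)(9 12) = [1, 4, 2, 3, 13, 5, 6, 10, 8, 12, 0, 11, 9, 7]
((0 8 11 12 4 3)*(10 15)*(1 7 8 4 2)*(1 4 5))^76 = (15)(0 12 1 4 8)(2 7 3 11 5)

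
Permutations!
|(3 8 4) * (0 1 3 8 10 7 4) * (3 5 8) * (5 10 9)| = 9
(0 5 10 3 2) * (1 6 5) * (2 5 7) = [1, 6, 0, 5, 4, 10, 7, 2, 8, 9, 3] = (0 1 6 7 2)(3 5 10)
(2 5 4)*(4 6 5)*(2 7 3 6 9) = (2 4 7 3 6 5 9) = [0, 1, 4, 6, 7, 9, 5, 3, 8, 2]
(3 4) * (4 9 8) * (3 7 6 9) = (4 7 6 9 8) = [0, 1, 2, 3, 7, 5, 9, 6, 4, 8]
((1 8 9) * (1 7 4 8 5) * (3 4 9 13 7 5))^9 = ((1 3 4 8 13 7 9 5))^9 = (1 3 4 8 13 7 9 5)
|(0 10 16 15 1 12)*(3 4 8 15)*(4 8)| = |(0 10 16 3 8 15 1 12)| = 8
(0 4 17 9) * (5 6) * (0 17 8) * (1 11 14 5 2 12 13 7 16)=(0 4 8)(1 11 14 5 6 2 12 13 7 16)(9 17)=[4, 11, 12, 3, 8, 6, 2, 16, 0, 17, 10, 14, 13, 7, 5, 15, 1, 9]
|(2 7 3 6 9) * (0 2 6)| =|(0 2 7 3)(6 9)| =4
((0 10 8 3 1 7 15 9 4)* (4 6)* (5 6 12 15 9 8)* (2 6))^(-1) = (0 4 6 2 5 10)(1 3 8 15 12 9 7) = ((0 10 5 2 6 4)(1 7 9 12 15 8 3))^(-1)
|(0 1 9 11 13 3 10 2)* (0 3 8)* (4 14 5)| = 6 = |(0 1 9 11 13 8)(2 3 10)(4 14 5)|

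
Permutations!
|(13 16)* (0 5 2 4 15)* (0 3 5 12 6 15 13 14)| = 11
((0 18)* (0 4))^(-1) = (0 4 18)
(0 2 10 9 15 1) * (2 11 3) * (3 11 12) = (0 12 3 2 10 9 15 1) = [12, 0, 10, 2, 4, 5, 6, 7, 8, 15, 9, 11, 3, 13, 14, 1]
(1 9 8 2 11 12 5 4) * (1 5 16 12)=(1 9 8 2 11)(4 5)(12 16)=[0, 9, 11, 3, 5, 4, 6, 7, 2, 8, 10, 1, 16, 13, 14, 15, 12]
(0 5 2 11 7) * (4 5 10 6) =(0 10 6 4 5 2 11 7) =[10, 1, 11, 3, 5, 2, 4, 0, 8, 9, 6, 7]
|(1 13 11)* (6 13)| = 4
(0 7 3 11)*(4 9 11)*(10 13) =(0 7 3 4 9 11)(10 13) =[7, 1, 2, 4, 9, 5, 6, 3, 8, 11, 13, 0, 12, 10]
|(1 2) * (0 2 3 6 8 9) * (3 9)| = |(0 2 1 9)(3 6 8)| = 12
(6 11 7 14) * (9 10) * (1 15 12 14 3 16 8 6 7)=(1 15 12 14 7 3 16 8 6 11)(9 10)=[0, 15, 2, 16, 4, 5, 11, 3, 6, 10, 9, 1, 14, 13, 7, 12, 8]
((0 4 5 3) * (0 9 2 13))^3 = (0 3 13 5 2 4 9)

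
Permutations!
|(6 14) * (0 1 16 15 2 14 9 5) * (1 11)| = 10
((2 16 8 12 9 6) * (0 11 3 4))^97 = (0 11 3 4)(2 16 8 12 9 6)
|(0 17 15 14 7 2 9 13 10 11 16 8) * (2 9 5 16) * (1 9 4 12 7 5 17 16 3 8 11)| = 60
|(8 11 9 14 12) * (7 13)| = |(7 13)(8 11 9 14 12)| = 10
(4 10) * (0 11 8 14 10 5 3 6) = (0 11 8 14 10 4 5 3 6) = [11, 1, 2, 6, 5, 3, 0, 7, 14, 9, 4, 8, 12, 13, 10]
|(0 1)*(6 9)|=2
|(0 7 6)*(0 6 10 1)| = |(0 7 10 1)| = 4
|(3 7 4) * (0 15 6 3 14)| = 7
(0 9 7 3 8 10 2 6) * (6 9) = (0 6)(2 9 7 3 8 10) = [6, 1, 9, 8, 4, 5, 0, 3, 10, 7, 2]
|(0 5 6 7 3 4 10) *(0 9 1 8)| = |(0 5 6 7 3 4 10 9 1 8)| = 10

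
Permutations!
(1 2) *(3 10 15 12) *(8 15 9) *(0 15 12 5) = (0 15 5)(1 2)(3 10 9 8 12) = [15, 2, 1, 10, 4, 0, 6, 7, 12, 8, 9, 11, 3, 13, 14, 5]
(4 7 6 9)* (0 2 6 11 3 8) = [2, 1, 6, 8, 7, 5, 9, 11, 0, 4, 10, 3] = (0 2 6 9 4 7 11 3 8)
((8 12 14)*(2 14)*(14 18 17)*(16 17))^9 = ((2 18 16 17 14 8 12))^9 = (2 16 14 12 18 17 8)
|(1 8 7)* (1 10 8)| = 3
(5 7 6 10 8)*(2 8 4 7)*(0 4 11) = (0 4 7 6 10 11)(2 8 5) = [4, 1, 8, 3, 7, 2, 10, 6, 5, 9, 11, 0]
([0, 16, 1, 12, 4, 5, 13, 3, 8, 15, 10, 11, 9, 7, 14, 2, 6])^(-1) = (1 2 15 9 12 3 7 13 6 16)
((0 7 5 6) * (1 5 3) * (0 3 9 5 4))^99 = (0 5 1 7 6 4 9 3)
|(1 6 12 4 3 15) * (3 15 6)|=|(1 3 6 12 4 15)|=6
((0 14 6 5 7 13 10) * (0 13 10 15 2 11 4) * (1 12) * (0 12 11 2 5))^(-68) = (0 14 6)(5 10 15 7 13)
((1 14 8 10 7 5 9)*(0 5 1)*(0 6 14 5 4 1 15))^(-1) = (0 15 7 10 8 14 6 9 5 1 4)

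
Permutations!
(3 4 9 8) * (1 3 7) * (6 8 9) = (9)(1 3 4 6 8 7) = [0, 3, 2, 4, 6, 5, 8, 1, 7, 9]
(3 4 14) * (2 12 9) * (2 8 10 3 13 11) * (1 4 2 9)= (1 4 14 13 11 9 8 10 3 2 12)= [0, 4, 12, 2, 14, 5, 6, 7, 10, 8, 3, 9, 1, 11, 13]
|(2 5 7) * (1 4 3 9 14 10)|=|(1 4 3 9 14 10)(2 5 7)|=6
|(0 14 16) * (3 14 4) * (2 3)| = 6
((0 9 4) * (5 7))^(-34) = ((0 9 4)(5 7))^(-34) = (0 4 9)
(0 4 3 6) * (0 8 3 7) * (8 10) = (0 4 7)(3 6 10 8) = [4, 1, 2, 6, 7, 5, 10, 0, 3, 9, 8]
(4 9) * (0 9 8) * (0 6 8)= (0 9 4)(6 8)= [9, 1, 2, 3, 0, 5, 8, 7, 6, 4]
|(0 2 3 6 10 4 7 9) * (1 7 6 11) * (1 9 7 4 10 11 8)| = |(0 2 3 8 1 4 6 11 9)| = 9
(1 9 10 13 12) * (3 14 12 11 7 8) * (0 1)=(0 1 9 10 13 11 7 8 3 14 12)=[1, 9, 2, 14, 4, 5, 6, 8, 3, 10, 13, 7, 0, 11, 12]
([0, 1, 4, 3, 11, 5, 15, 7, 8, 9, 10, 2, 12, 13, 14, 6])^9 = [0, 1, 2, 3, 4, 5, 15, 7, 8, 9, 10, 11, 12, 13, 14, 6]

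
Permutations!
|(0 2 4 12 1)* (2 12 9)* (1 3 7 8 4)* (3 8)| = 14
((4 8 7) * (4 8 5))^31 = ((4 5)(7 8))^31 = (4 5)(7 8)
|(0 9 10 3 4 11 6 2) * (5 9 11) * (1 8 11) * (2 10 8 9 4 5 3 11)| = 15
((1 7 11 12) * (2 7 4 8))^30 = ((1 4 8 2 7 11 12))^30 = (1 8 7 12 4 2 11)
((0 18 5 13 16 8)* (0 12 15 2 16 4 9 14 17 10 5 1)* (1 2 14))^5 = (0 12 5)(1 8 10)(2 14 4)(9 16 17)(13 18 15)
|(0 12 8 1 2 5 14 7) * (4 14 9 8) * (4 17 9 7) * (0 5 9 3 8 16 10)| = 10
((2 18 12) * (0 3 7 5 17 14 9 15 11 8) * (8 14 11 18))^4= (0 17 15 8 5 9 2 7 14 12 3 11 18)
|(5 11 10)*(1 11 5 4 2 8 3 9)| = |(1 11 10 4 2 8 3 9)| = 8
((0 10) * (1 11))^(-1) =(0 10)(1 11)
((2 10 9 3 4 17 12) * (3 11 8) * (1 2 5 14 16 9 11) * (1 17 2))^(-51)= ((2 10 11 8 3 4)(5 14 16 9 17 12))^(-51)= (2 8)(3 10)(4 11)(5 9)(12 16)(14 17)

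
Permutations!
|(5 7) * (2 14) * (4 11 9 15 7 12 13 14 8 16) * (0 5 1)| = 14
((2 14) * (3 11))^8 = (14) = ((2 14)(3 11))^8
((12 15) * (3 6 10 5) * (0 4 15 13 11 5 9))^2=((0 4 15 12 13 11 5 3 6 10 9))^2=(0 15 13 5 6 9 4 12 11 3 10)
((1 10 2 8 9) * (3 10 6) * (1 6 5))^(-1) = (1 5)(2 10 3 6 9 8)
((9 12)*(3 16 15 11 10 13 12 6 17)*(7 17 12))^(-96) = (17)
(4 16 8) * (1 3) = (1 3)(4 16 8) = [0, 3, 2, 1, 16, 5, 6, 7, 4, 9, 10, 11, 12, 13, 14, 15, 8]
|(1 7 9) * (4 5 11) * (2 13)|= |(1 7 9)(2 13)(4 5 11)|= 6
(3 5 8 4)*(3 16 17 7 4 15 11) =(3 5 8 15 11)(4 16 17 7) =[0, 1, 2, 5, 16, 8, 6, 4, 15, 9, 10, 3, 12, 13, 14, 11, 17, 7]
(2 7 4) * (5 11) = [0, 1, 7, 3, 2, 11, 6, 4, 8, 9, 10, 5] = (2 7 4)(5 11)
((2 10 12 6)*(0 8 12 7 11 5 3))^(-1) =(0 3 5 11 7 10 2 6 12 8)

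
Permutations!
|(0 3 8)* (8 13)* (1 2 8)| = |(0 3 13 1 2 8)| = 6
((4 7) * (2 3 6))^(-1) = (2 6 3)(4 7)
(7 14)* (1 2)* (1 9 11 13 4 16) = [0, 2, 9, 3, 16, 5, 6, 14, 8, 11, 10, 13, 12, 4, 7, 15, 1] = (1 2 9 11 13 4 16)(7 14)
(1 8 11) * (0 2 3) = [2, 8, 3, 0, 4, 5, 6, 7, 11, 9, 10, 1] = (0 2 3)(1 8 11)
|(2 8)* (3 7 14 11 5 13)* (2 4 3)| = |(2 8 4 3 7 14 11 5 13)| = 9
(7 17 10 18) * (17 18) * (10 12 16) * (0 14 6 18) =(0 14 6 18 7)(10 17 12 16) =[14, 1, 2, 3, 4, 5, 18, 0, 8, 9, 17, 11, 16, 13, 6, 15, 10, 12, 7]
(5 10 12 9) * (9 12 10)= (12)(5 9)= [0, 1, 2, 3, 4, 9, 6, 7, 8, 5, 10, 11, 12]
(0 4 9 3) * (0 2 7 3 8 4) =(2 7 3)(4 9 8) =[0, 1, 7, 2, 9, 5, 6, 3, 4, 8]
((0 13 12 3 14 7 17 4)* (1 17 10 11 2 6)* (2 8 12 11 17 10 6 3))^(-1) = ((0 13 11 8 12 2 3 14 7 6 1 10 17 4))^(-1) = (0 4 17 10 1 6 7 14 3 2 12 8 11 13)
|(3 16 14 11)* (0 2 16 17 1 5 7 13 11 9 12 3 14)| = |(0 2 16)(1 5 7 13 11 14 9 12 3 17)| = 30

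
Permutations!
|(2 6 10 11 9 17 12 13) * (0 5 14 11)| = |(0 5 14 11 9 17 12 13 2 6 10)| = 11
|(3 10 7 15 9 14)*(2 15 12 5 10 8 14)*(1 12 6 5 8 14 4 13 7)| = |(1 12 8 4 13 7 6 5 10)(2 15 9)(3 14)| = 18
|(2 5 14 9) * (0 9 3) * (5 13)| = 7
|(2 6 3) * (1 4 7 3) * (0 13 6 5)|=|(0 13 6 1 4 7 3 2 5)|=9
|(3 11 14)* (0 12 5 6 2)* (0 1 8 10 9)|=|(0 12 5 6 2 1 8 10 9)(3 11 14)|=9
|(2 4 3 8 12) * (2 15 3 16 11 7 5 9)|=28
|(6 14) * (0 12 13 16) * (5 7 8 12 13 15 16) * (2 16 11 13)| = 42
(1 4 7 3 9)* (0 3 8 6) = (0 3 9 1 4 7 8 6) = [3, 4, 2, 9, 7, 5, 0, 8, 6, 1]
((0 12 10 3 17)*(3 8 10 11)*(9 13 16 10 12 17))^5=((0 17)(3 9 13 16 10 8 12 11))^5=(0 17)(3 8 13 11 10 9 12 16)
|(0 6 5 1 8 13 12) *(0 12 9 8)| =|(0 6 5 1)(8 13 9)| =12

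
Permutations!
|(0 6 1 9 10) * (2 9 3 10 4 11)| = 20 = |(0 6 1 3 10)(2 9 4 11)|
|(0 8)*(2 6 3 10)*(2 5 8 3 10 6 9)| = 6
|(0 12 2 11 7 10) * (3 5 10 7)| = 7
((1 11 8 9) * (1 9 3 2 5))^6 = (11)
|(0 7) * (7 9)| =3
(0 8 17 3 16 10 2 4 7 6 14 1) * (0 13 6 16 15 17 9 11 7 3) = (0 8 9 11 7 16 10 2 4 3 15 17)(1 13 6 14) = [8, 13, 4, 15, 3, 5, 14, 16, 9, 11, 2, 7, 12, 6, 1, 17, 10, 0]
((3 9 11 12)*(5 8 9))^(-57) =(3 9)(5 11)(8 12)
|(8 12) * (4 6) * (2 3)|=2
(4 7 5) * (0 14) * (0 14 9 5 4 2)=(14)(0 9 5 2)(4 7)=[9, 1, 0, 3, 7, 2, 6, 4, 8, 5, 10, 11, 12, 13, 14]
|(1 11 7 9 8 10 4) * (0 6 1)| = 9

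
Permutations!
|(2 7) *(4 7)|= 3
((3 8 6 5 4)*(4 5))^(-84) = ((3 8 6 4))^(-84) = (8)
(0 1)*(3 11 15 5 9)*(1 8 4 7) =(0 8 4 7 1)(3 11 15 5 9) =[8, 0, 2, 11, 7, 9, 6, 1, 4, 3, 10, 15, 12, 13, 14, 5]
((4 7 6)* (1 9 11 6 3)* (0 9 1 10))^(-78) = ((0 9 11 6 4 7 3 10))^(-78) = (0 11 4 3)(6 7 10 9)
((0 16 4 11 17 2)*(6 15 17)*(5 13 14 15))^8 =(0 15 5 4 2 14 6 16 17 13 11)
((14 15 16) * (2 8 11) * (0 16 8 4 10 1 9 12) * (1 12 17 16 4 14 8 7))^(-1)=(0 12 10 4)(1 7 15 14 2 11 8 16 17 9)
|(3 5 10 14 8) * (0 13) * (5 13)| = 7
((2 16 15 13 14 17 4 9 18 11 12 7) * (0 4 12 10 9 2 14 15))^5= (0 4 2 16)(7 14 17 12)(9 18 11 10)(13 15)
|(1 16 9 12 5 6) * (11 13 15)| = |(1 16 9 12 5 6)(11 13 15)| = 6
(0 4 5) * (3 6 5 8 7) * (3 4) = (0 3 6 5)(4 8 7) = [3, 1, 2, 6, 8, 0, 5, 4, 7]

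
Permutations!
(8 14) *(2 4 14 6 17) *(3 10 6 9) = [0, 1, 4, 10, 14, 5, 17, 7, 9, 3, 6, 11, 12, 13, 8, 15, 16, 2] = (2 4 14 8 9 3 10 6 17)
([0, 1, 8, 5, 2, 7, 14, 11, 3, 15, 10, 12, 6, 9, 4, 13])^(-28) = (2 3 7 12 14)(4 8 5 11 6)(9 13 15)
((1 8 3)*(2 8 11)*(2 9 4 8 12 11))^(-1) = ((1 2 12 11 9 4 8 3))^(-1) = (1 3 8 4 9 11 12 2)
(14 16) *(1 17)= (1 17)(14 16)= [0, 17, 2, 3, 4, 5, 6, 7, 8, 9, 10, 11, 12, 13, 16, 15, 14, 1]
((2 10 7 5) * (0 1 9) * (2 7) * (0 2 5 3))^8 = (10)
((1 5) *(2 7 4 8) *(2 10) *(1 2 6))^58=((1 5 2 7 4 8 10 6))^58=(1 2 4 10)(5 7 8 6)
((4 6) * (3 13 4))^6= ((3 13 4 6))^6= (3 4)(6 13)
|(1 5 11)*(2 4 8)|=|(1 5 11)(2 4 8)|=3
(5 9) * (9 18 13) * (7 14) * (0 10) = (0 10)(5 18 13 9)(7 14) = [10, 1, 2, 3, 4, 18, 6, 14, 8, 5, 0, 11, 12, 9, 7, 15, 16, 17, 13]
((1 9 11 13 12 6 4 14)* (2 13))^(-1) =(1 14 4 6 12 13 2 11 9)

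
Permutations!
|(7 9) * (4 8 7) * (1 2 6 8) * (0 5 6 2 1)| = |(0 5 6 8 7 9 4)| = 7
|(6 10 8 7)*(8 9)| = 5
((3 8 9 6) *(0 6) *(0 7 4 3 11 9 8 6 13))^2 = ((0 13)(3 6 11 9 7 4))^2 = (13)(3 11 7)(4 6 9)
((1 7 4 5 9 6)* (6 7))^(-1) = (1 6)(4 7 9 5)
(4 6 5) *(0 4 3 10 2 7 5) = (0 4 6)(2 7 5 3 10) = [4, 1, 7, 10, 6, 3, 0, 5, 8, 9, 2]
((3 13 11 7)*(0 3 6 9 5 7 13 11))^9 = ((0 3 11 13)(5 7 6 9))^9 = (0 3 11 13)(5 7 6 9)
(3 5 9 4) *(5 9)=(3 9 4)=[0, 1, 2, 9, 3, 5, 6, 7, 8, 4]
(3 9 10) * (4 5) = (3 9 10)(4 5) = [0, 1, 2, 9, 5, 4, 6, 7, 8, 10, 3]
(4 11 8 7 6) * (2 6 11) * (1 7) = (1 7 11 8)(2 6 4) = [0, 7, 6, 3, 2, 5, 4, 11, 1, 9, 10, 8]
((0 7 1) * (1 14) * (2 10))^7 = (0 1 14 7)(2 10)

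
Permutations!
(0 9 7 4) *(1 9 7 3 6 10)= [7, 9, 2, 6, 0, 5, 10, 4, 8, 3, 1]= (0 7 4)(1 9 3 6 10)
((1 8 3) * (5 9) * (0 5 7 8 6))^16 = ((0 5 9 7 8 3 1 6))^16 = (9)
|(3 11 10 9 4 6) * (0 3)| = 7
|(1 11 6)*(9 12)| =6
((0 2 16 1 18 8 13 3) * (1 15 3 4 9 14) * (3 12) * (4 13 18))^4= ((0 2 16 15 12 3)(1 4 9 14)(8 18))^4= (18)(0 12 16)(2 3 15)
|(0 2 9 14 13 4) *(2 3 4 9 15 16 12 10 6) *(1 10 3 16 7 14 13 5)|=40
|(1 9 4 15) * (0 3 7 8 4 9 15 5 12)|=|(0 3 7 8 4 5 12)(1 15)|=14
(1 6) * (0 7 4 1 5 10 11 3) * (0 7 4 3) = (0 4 1 6 5 10 11)(3 7) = [4, 6, 2, 7, 1, 10, 5, 3, 8, 9, 11, 0]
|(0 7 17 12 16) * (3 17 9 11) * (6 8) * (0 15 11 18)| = 12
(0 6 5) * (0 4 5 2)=(0 6 2)(4 5)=[6, 1, 0, 3, 5, 4, 2]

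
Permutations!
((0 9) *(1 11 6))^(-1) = (0 9)(1 6 11)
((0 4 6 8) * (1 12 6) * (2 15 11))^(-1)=(0 8 6 12 1 4)(2 11 15)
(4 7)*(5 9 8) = (4 7)(5 9 8) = [0, 1, 2, 3, 7, 9, 6, 4, 5, 8]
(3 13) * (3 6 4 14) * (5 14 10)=(3 13 6 4 10 5 14)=[0, 1, 2, 13, 10, 14, 4, 7, 8, 9, 5, 11, 12, 6, 3]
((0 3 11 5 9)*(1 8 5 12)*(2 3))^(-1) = ((0 2 3 11 12 1 8 5 9))^(-1) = (0 9 5 8 1 12 11 3 2)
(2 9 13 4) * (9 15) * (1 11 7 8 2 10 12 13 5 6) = [0, 11, 15, 3, 10, 6, 1, 8, 2, 5, 12, 7, 13, 4, 14, 9] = (1 11 7 8 2 15 9 5 6)(4 10 12 13)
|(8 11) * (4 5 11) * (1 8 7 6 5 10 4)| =|(1 8)(4 10)(5 11 7 6)| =4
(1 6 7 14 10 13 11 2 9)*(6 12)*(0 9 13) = (0 9 1 12 6 7 14 10)(2 13 11) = [9, 12, 13, 3, 4, 5, 7, 14, 8, 1, 0, 2, 6, 11, 10]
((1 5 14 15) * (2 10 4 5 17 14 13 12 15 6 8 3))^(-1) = ((1 17 14 6 8 3 2 10 4 5 13 12 15))^(-1) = (1 15 12 13 5 4 10 2 3 8 6 14 17)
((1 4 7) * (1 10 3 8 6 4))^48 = ((3 8 6 4 7 10))^48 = (10)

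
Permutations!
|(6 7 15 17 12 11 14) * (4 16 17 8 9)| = 11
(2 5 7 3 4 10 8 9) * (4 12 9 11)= (2 5 7 3 12 9)(4 10 8 11)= [0, 1, 5, 12, 10, 7, 6, 3, 11, 2, 8, 4, 9]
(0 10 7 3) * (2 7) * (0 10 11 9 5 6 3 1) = (0 11 9 5 6 3 10 2 7 1) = [11, 0, 7, 10, 4, 6, 3, 1, 8, 5, 2, 9]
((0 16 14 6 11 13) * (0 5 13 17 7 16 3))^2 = ((0 3)(5 13)(6 11 17 7 16 14))^2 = (6 17 16)(7 14 11)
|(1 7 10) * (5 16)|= |(1 7 10)(5 16)|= 6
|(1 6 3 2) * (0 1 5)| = |(0 1 6 3 2 5)| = 6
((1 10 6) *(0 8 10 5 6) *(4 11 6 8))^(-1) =(0 10 8 5 1 6 11 4)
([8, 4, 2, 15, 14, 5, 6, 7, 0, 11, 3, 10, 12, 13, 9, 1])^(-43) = (0 8)(1 10 14 15 11 4 3 9)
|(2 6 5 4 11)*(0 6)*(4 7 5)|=10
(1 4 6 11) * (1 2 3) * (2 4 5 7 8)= (1 5 7 8 2 3)(4 6 11)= [0, 5, 3, 1, 6, 7, 11, 8, 2, 9, 10, 4]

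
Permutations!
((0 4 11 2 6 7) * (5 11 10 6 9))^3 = ((0 4 10 6 7)(2 9 5 11))^3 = (0 6 4 7 10)(2 11 5 9)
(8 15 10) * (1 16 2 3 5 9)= (1 16 2 3 5 9)(8 15 10)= [0, 16, 3, 5, 4, 9, 6, 7, 15, 1, 8, 11, 12, 13, 14, 10, 2]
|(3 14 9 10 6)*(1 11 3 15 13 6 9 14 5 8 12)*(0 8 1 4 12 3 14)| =|(0 8 3 5 1 11 14)(4 12)(6 15 13)(9 10)| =42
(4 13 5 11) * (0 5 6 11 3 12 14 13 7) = [5, 1, 2, 12, 7, 3, 11, 0, 8, 9, 10, 4, 14, 6, 13] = (0 5 3 12 14 13 6 11 4 7)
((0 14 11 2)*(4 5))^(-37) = ((0 14 11 2)(4 5))^(-37) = (0 2 11 14)(4 5)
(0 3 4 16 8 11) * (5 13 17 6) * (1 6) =(0 3 4 16 8 11)(1 6 5 13 17) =[3, 6, 2, 4, 16, 13, 5, 7, 11, 9, 10, 0, 12, 17, 14, 15, 8, 1]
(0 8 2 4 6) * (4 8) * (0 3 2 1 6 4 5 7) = [5, 6, 8, 2, 4, 7, 3, 0, 1] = (0 5 7)(1 6 3 2 8)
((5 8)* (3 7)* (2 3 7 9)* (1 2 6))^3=((1 2 3 9 6)(5 8))^3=(1 9 2 6 3)(5 8)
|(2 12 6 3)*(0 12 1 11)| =|(0 12 6 3 2 1 11)| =7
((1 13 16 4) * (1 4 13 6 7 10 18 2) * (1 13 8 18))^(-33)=(1 10 7 6)(2 16 18 13 8)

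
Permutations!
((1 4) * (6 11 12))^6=((1 4)(6 11 12))^6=(12)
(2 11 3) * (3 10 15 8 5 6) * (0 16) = (0 16)(2 11 10 15 8 5 6 3) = [16, 1, 11, 2, 4, 6, 3, 7, 5, 9, 15, 10, 12, 13, 14, 8, 0]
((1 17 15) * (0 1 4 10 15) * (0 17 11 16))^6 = (17)(0 11)(1 16)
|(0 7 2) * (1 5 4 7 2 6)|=|(0 2)(1 5 4 7 6)|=10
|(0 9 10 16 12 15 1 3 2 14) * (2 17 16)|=30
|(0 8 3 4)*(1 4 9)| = 6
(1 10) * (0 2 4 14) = (0 2 4 14)(1 10) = [2, 10, 4, 3, 14, 5, 6, 7, 8, 9, 1, 11, 12, 13, 0]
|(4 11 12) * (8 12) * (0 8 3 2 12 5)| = |(0 8 5)(2 12 4 11 3)| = 15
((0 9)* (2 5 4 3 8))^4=(9)(2 8 3 4 5)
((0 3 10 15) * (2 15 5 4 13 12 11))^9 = (0 15 2 11 12 13 4 5 10 3)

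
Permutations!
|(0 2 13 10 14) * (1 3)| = |(0 2 13 10 14)(1 3)| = 10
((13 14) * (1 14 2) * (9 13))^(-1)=((1 14 9 13 2))^(-1)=(1 2 13 9 14)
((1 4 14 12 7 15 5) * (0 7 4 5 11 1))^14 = (0 15 1)(4 12 14)(5 7 11)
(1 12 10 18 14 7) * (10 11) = (1 12 11 10 18 14 7) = [0, 12, 2, 3, 4, 5, 6, 1, 8, 9, 18, 10, 11, 13, 7, 15, 16, 17, 14]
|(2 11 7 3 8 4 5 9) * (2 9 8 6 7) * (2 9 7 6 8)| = |(2 11 9 7 3 8 4 5)| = 8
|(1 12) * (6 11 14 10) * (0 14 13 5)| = 14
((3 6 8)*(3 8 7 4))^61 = (8)(3 6 7 4)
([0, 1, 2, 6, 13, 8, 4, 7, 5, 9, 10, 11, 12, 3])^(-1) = [0, 1, 2, 13, 6, 8, 3, 7, 5, 9, 10, 11, 12, 4]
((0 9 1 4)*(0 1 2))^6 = ((0 9 2)(1 4))^6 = (9)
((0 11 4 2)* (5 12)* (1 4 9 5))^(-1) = (0 2 4 1 12 5 9 11) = ((0 11 9 5 12 1 4 2))^(-1)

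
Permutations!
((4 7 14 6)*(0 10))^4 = (14) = ((0 10)(4 7 14 6))^4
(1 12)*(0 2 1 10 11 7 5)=[2, 12, 1, 3, 4, 0, 6, 5, 8, 9, 11, 7, 10]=(0 2 1 12 10 11 7 5)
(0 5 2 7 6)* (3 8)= (0 5 2 7 6)(3 8)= [5, 1, 7, 8, 4, 2, 0, 6, 3]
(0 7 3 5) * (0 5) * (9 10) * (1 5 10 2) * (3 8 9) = (0 7 8 9 2 1 5 10 3) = [7, 5, 1, 0, 4, 10, 6, 8, 9, 2, 3]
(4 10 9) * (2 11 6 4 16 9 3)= (2 11 6 4 10 3)(9 16)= [0, 1, 11, 2, 10, 5, 4, 7, 8, 16, 3, 6, 12, 13, 14, 15, 9]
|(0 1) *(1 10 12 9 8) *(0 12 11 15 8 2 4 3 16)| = |(0 10 11 15 8 1 12 9 2 4 3 16)| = 12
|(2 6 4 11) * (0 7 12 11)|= 7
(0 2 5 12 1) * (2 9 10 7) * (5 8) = (0 9 10 7 2 8 5 12 1) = [9, 0, 8, 3, 4, 12, 6, 2, 5, 10, 7, 11, 1]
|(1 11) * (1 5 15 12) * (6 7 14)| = 15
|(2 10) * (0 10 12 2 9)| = 6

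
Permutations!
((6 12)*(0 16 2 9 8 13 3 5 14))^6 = ((0 16 2 9 8 13 3 5 14)(6 12))^6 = (0 3 9)(2 14 13)(5 8 16)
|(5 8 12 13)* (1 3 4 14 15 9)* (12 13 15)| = 21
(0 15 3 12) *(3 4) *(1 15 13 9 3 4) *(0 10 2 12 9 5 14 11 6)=[13, 15, 12, 9, 4, 14, 0, 7, 8, 3, 2, 6, 10, 5, 11, 1]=(0 13 5 14 11 6)(1 15)(2 12 10)(3 9)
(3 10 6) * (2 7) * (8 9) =(2 7)(3 10 6)(8 9) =[0, 1, 7, 10, 4, 5, 3, 2, 9, 8, 6]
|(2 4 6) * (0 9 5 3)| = |(0 9 5 3)(2 4 6)| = 12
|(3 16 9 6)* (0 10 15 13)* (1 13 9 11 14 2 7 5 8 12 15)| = |(0 10 1 13)(2 7 5 8 12 15 9 6 3 16 11 14)| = 12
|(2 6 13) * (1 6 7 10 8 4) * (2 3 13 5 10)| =6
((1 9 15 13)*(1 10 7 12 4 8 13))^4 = ((1 9 15)(4 8 13 10 7 12))^4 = (1 9 15)(4 7 13)(8 12 10)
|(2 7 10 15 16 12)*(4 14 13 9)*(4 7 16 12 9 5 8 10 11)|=|(2 16 9 7 11 4 14 13 5 8 10 15 12)|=13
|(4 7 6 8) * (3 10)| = 4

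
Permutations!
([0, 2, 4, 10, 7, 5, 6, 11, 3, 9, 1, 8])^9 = [0, 2, 4, 10, 7, 5, 6, 11, 3, 9, 1, 8]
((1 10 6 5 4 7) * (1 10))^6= ((4 7 10 6 5))^6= (4 7 10 6 5)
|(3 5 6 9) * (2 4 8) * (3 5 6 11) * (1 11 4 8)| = 14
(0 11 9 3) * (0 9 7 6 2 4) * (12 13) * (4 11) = (0 4)(2 11 7 6)(3 9)(12 13) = [4, 1, 11, 9, 0, 5, 2, 6, 8, 3, 10, 7, 13, 12]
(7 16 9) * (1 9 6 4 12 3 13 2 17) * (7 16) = (1 9 16 6 4 12 3 13 2 17) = [0, 9, 17, 13, 12, 5, 4, 7, 8, 16, 10, 11, 3, 2, 14, 15, 6, 1]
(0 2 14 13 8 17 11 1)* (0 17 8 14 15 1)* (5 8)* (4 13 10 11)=[2, 17, 15, 3, 13, 8, 6, 7, 5, 9, 11, 0, 12, 14, 10, 1, 16, 4]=(0 2 15 1 17 4 13 14 10 11)(5 8)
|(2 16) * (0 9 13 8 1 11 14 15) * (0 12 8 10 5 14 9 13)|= 22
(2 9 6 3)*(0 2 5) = [2, 1, 9, 5, 4, 0, 3, 7, 8, 6] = (0 2 9 6 3 5)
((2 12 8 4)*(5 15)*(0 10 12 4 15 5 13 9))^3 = (0 8 9 12 13 10 15)(2 4)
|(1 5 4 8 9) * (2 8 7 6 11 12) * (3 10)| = 10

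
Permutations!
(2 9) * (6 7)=(2 9)(6 7)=[0, 1, 9, 3, 4, 5, 7, 6, 8, 2]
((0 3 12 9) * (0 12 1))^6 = ((0 3 1)(9 12))^6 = (12)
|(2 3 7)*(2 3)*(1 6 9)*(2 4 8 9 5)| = |(1 6 5 2 4 8 9)(3 7)| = 14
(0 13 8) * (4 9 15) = (0 13 8)(4 9 15) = [13, 1, 2, 3, 9, 5, 6, 7, 0, 15, 10, 11, 12, 8, 14, 4]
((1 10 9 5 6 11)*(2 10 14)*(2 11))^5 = ((1 14 11)(2 10 9 5 6))^5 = (1 11 14)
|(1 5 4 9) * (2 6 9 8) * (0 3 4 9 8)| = 3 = |(0 3 4)(1 5 9)(2 6 8)|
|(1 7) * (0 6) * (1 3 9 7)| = 6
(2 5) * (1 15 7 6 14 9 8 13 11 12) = [0, 15, 5, 3, 4, 2, 14, 6, 13, 8, 10, 12, 1, 11, 9, 7] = (1 15 7 6 14 9 8 13 11 12)(2 5)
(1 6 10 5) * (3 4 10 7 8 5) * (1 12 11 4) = (1 6 7 8 5 12 11 4 10 3) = [0, 6, 2, 1, 10, 12, 7, 8, 5, 9, 3, 4, 11]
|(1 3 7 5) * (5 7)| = 3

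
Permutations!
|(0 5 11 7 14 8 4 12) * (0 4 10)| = 14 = |(0 5 11 7 14 8 10)(4 12)|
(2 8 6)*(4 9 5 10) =(2 8 6)(4 9 5 10) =[0, 1, 8, 3, 9, 10, 2, 7, 6, 5, 4]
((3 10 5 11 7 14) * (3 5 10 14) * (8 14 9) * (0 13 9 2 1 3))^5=((0 13 9 8 14 5 11 7)(1 3 2))^5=(0 5 9 7 14 13 11 8)(1 2 3)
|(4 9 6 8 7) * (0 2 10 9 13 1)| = 10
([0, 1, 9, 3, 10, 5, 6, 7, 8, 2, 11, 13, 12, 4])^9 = (2 9)(4 10 11 13)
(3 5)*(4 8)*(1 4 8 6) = (8)(1 4 6)(3 5) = [0, 4, 2, 5, 6, 3, 1, 7, 8]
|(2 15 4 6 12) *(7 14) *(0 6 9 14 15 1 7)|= |(0 6 12 2 1 7 15 4 9 14)|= 10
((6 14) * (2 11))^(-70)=(14)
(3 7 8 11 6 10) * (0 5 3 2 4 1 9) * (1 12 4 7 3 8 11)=[5, 9, 7, 3, 12, 8, 10, 11, 1, 0, 2, 6, 4]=(0 5 8 1 9)(2 7 11 6 10)(4 12)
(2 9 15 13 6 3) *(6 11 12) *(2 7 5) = (2 9 15 13 11 12 6 3 7 5) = [0, 1, 9, 7, 4, 2, 3, 5, 8, 15, 10, 12, 6, 11, 14, 13]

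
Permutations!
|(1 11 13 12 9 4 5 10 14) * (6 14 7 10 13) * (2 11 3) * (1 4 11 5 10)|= 13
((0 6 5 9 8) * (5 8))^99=(5 9)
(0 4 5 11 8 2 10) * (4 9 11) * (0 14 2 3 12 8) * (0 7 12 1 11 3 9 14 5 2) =(0 14)(1 11 7 12 8 9 3)(2 10 5 4) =[14, 11, 10, 1, 2, 4, 6, 12, 9, 3, 5, 7, 8, 13, 0]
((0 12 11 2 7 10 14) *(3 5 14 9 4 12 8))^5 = ((0 8 3 5 14)(2 7 10 9 4 12 11))^5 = (14)(2 12 9 7 11 4 10)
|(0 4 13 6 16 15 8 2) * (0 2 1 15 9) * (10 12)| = 6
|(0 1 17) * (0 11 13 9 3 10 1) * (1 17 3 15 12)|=9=|(1 3 10 17 11 13 9 15 12)|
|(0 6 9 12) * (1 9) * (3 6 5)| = |(0 5 3 6 1 9 12)| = 7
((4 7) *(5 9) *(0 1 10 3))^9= (0 1 10 3)(4 7)(5 9)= ((0 1 10 3)(4 7)(5 9))^9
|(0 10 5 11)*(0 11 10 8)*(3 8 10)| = |(11)(0 10 5 3 8)| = 5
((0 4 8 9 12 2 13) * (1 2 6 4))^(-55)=(0 1 2 13)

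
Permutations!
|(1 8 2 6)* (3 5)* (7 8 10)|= |(1 10 7 8 2 6)(3 5)|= 6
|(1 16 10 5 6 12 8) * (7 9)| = 14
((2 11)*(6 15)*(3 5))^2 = (15)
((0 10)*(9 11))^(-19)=(0 10)(9 11)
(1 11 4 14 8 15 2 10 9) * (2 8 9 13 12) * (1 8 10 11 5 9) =[0, 5, 11, 3, 14, 9, 6, 7, 15, 8, 13, 4, 2, 12, 1, 10] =(1 5 9 8 15 10 13 12 2 11 4 14)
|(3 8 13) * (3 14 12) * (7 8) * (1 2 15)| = |(1 2 15)(3 7 8 13 14 12)| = 6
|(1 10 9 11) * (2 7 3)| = |(1 10 9 11)(2 7 3)| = 12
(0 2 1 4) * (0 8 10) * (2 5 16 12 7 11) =(0 5 16 12 7 11 2 1 4 8 10) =[5, 4, 1, 3, 8, 16, 6, 11, 10, 9, 0, 2, 7, 13, 14, 15, 12]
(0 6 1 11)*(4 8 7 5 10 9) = (0 6 1 11)(4 8 7 5 10 9) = [6, 11, 2, 3, 8, 10, 1, 5, 7, 4, 9, 0]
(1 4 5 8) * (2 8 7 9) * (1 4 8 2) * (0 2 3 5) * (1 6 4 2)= [1, 8, 3, 5, 0, 7, 4, 9, 2, 6]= (0 1 8 2 3 5 7 9 6 4)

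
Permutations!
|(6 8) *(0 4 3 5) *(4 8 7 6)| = |(0 8 4 3 5)(6 7)| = 10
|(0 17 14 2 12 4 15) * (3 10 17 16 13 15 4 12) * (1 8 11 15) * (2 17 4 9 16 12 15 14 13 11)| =|(0 12 15)(1 8 2 3 10 4 9 16 11 14 17 13)| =12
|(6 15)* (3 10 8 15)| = 5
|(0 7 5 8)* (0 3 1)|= |(0 7 5 8 3 1)|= 6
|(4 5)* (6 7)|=2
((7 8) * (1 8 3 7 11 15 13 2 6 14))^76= ((1 8 11 15 13 2 6 14)(3 7))^76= (1 13)(2 8)(6 11)(14 15)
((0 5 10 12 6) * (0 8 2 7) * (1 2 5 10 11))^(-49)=((0 10 12 6 8 5 11 1 2 7))^(-49)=(0 10 12 6 8 5 11 1 2 7)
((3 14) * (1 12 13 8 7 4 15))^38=((1 12 13 8 7 4 15)(3 14))^38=(1 8 15 13 4 12 7)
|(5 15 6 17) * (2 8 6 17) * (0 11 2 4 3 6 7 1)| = |(0 11 2 8 7 1)(3 6 4)(5 15 17)| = 6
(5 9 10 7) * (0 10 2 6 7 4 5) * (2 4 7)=(0 10 7)(2 6)(4 5 9)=[10, 1, 6, 3, 5, 9, 2, 0, 8, 4, 7]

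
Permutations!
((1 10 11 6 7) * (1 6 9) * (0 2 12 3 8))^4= (0 8 3 12 2)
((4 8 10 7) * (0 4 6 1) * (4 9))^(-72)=((0 9 4 8 10 7 6 1))^(-72)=(10)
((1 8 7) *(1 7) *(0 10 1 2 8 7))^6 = (0 1)(7 10)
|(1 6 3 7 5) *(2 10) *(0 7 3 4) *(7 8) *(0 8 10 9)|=12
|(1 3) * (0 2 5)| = |(0 2 5)(1 3)| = 6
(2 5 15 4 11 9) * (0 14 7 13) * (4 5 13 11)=(0 14 7 11 9 2 13)(5 15)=[14, 1, 13, 3, 4, 15, 6, 11, 8, 2, 10, 9, 12, 0, 7, 5]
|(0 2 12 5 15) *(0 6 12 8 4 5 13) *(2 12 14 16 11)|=|(0 12 13)(2 8 4 5 15 6 14 16 11)|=9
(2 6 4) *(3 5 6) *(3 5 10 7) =[0, 1, 5, 10, 2, 6, 4, 3, 8, 9, 7] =(2 5 6 4)(3 10 7)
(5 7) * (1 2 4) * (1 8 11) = (1 2 4 8 11)(5 7) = [0, 2, 4, 3, 8, 7, 6, 5, 11, 9, 10, 1]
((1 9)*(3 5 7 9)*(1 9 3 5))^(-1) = ((9)(1 5 7 3))^(-1) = (9)(1 3 7 5)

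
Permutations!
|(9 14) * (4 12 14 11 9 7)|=4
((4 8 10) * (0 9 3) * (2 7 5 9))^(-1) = (0 3 9 5 7 2)(4 10 8)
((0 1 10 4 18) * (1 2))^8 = (0 1 4)(2 10 18)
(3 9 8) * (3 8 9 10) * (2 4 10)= [0, 1, 4, 2, 10, 5, 6, 7, 8, 9, 3]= (2 4 10 3)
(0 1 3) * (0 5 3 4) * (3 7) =(0 1 4)(3 5 7) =[1, 4, 2, 5, 0, 7, 6, 3]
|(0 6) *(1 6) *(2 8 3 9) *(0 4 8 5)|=|(0 1 6 4 8 3 9 2 5)|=9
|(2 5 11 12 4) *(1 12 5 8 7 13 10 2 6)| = 20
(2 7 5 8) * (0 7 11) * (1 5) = (0 7 1 5 8 2 11) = [7, 5, 11, 3, 4, 8, 6, 1, 2, 9, 10, 0]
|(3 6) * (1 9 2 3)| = 5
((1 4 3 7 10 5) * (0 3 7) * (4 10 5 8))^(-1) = (0 3)(1 5 7 4 8 10)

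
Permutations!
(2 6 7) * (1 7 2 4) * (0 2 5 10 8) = (0 2 6 5 10 8)(1 7 4) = [2, 7, 6, 3, 1, 10, 5, 4, 0, 9, 8]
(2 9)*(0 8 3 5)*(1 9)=[8, 9, 1, 5, 4, 0, 6, 7, 3, 2]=(0 8 3 5)(1 9 2)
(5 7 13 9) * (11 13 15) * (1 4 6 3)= (1 4 6 3)(5 7 15 11 13 9)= [0, 4, 2, 1, 6, 7, 3, 15, 8, 5, 10, 13, 12, 9, 14, 11]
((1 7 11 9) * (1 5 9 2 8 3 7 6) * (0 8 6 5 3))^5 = ((0 8)(1 5 9 3 7 11 2 6))^5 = (0 8)(1 11 9 6 7 5 2 3)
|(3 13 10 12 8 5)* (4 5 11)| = |(3 13 10 12 8 11 4 5)| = 8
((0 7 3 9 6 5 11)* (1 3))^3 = (0 3 5 7 9 11 1 6)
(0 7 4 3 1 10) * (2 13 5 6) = (0 7 4 3 1 10)(2 13 5 6) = [7, 10, 13, 1, 3, 6, 2, 4, 8, 9, 0, 11, 12, 5]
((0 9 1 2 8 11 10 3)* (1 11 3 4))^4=((0 9 11 10 4 1 2 8 3))^4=(0 4 3 10 8 11 2 9 1)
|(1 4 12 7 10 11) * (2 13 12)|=8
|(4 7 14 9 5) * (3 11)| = 10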